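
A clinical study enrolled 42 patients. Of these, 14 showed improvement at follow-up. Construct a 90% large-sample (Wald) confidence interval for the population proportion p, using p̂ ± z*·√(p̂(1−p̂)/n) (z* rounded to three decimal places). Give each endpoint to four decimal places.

p̂ = 14/42 = 0.33333.
SE(p̂) = √(0.33333·0.66667/42) = 0.072739.
The 90% critical value is z* = 1.645.
Margin = 1.645·0.072739 = 0.11966.
Interval: 0.33333 ± 0.11966 → (0.2137, 0.4530).

(0.2137, 0.4530)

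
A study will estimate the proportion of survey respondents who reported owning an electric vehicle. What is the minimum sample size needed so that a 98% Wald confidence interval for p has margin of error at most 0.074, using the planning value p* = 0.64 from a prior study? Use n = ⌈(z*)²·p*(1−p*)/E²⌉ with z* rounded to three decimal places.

For 98% confidence, z* = 2.326.
p*(1−p*) = 0.64·0.36 = 0.2304.
(z*)²·p*(1−p*)/E² = 5.410276·0.2304/0.005476 = 227.635.
⌈227.635⌉ = 228.

n = 228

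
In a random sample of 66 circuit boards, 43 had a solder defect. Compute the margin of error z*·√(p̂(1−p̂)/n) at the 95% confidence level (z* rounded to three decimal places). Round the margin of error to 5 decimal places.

ME = 0.11496

p̂ = 43/66 = 0.65152.
SE(p̂) = √(0.65152·0.34848/66) = 0.058652.
For 95% confidence, z* = 1.960.
So ME = 0.11496.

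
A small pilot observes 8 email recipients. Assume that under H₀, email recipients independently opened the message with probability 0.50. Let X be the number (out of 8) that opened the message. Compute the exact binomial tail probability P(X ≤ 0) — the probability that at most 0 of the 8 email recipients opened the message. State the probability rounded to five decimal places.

X ~ Binomial(n=8, p=0.50).
P(X ≤ 0) = C(8,0)·0.50^0·0.50^8.
= 0.003906 = 0.00391.

P = 0.00391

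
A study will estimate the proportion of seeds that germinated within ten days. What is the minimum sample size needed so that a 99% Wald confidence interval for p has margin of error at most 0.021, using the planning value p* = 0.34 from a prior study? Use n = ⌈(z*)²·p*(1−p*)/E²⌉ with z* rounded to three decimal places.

n = 3377

z* = 2.576 at the 99% level.
p*(1−p*) = 0.2244.
Required n before rounding: 6.635776 × 0.2244 / 0.021² = 3376.572.
Rounding up, n = 3377.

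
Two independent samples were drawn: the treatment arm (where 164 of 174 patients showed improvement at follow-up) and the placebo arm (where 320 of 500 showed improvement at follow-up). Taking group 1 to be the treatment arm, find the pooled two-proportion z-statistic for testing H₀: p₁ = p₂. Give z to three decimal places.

z = 7.639

p̂₁ = 164/174 = 0.94253, p̂₂ = 320/500 = 0.64000.
Pooling: p̂ = 484/674 = 0.71810.
SE = √[p̂(1−p̂)(1/n₁+1/n₂)] = √[0.71810·0.28190·(1/174+1/500)] ≈ 0.039601.
z = (p̂₁ − p̂₂)/SE = (0.94253 − 0.64000)/0.039601 = 0.30253/0.039601 = 7.639.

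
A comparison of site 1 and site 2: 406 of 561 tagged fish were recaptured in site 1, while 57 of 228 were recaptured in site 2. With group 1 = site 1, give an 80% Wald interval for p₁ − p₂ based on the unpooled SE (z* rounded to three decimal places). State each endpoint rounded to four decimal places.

(0.4297, 0.5177)

p̂₁ = 0.72371, p̂₂ = 0.25000, so the observed difference is 0.47371.
SE = √(0.000356426 + 0.000822368) = √0.001178794 = 0.034334.
z* = 1.282 at the 80% level. Margin = 1.282·0.034334 = 0.04402.
CI: 0.47371 ± 0.04402 = (0.4297, 0.5177).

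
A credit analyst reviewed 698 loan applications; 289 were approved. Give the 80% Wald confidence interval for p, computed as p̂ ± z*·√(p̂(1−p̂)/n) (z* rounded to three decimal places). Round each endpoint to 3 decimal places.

Sample proportion p̂ = 289/698 = 0.41404.
Standard error of p̂: √(0.242611/698) = √0.000347580 = 0.018643.
For 80% confidence, z* = 1.282.
Margin = 1.282·0.018643 = 0.02390.
CI: 0.41404 ± 0.02390 = (0.390, 0.438).

(0.390, 0.438)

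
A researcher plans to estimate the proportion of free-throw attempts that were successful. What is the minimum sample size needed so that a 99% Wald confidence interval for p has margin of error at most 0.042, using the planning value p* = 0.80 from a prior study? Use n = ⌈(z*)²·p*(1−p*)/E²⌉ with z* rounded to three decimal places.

n = 602

For 99% confidence, z* = 2.576.
p*(1−p*) = 0.1600.
(z*)²·p*(1−p*)/E² = 6.635776·0.1600/0.001764 = 601.884.
⌈601.884⌉ = 602.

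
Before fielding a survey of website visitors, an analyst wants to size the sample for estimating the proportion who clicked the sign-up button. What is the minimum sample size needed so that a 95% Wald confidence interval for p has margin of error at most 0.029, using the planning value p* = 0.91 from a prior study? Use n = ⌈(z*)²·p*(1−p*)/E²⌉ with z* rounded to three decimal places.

The 95% critical value is z* = 1.960.
p*(1−p*) = 0.91·0.09 = 0.0819.
Required n before rounding: 3.841600 × 0.0819 / 0.029² = 374.111.
⌈374.111⌉ = 375.

n = 375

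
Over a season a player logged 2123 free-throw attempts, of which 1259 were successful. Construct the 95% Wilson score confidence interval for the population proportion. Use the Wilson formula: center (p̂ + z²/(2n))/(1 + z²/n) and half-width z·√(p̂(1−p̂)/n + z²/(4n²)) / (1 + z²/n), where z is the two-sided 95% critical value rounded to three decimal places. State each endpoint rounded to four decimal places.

(0.5720, 0.6137)

p̂ = 1259/2123 = 0.59303; z = 1.960, so z² = 3.841600.
Denominator 1 + z²/n = 1 + 3.841600/2123 = 1.001810.
Center = (0.59303 + 0.000905)/1.001810 = 0.59286.
Radicand: p̂(1−p̂)/n + z²/(4n²) = 0.000113681 + 0.000000213 = 0.000113894.
Half-width = 1.960·√0.000113894/1.001810 = 0.02088.
Interval: 0.59286 ± 0.02088 → (0.5720, 0.6137).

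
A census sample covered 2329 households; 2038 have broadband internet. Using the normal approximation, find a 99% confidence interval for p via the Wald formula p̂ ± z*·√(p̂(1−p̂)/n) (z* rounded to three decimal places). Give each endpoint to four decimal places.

(0.8574, 0.8927)

With x = 2038 successes in n = 2329, p̂ = 0.87505.
SE(p̂) = √(0.87505·0.12495/2329) = 0.006852.
For 99% confidence, z* = 2.576.
Margin = 2.576·0.006852 = 0.01765.
So the interval runs from 0.8574 to 0.8927.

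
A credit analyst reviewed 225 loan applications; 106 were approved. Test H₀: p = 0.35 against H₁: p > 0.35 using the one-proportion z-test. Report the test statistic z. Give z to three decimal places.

z = 3.809

p̂ = 106/225 = 0.47111.
Null standard error: √(0.35·0.65/225) = √0.001011111 = 0.031798.
Test statistic: z = 0.12111/0.031798 = 3.809.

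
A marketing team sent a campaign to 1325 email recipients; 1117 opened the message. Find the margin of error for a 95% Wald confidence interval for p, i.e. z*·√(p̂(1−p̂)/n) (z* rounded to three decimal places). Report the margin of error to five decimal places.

The sample proportion is 1117/1325 = 0.84302.
SE(p̂) = √(0.84302·0.15698/1325) = 0.009994.
For 95% confidence, z* = 1.960.
So ME = 0.01959.

ME = 0.01959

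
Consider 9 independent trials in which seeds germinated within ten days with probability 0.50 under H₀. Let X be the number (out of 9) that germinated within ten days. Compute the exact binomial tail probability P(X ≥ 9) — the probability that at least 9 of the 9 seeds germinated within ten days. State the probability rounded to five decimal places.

P = 0.00195

X is binomial with n = 9 and p = 0.50.
P(X ≥ 9) = C(9,9)·0.50^9·0.50^0.
= 0.001953 = 0.00195.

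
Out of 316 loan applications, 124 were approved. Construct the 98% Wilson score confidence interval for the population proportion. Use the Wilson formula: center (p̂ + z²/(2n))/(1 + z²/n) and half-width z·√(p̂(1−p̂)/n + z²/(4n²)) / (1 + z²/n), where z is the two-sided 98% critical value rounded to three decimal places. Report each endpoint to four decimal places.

(0.3308, 0.4576)

p̂ = 124/316 = 0.39241; z = 2.326, so z² = 5.410276.
1 + z²/n = 1.017121.
Center = (0.39241 + 0.008561)/1.017121 = 0.39422.
Radicand: p̂(1−p̂)/n + z²/(4n²) = 0.000754504 + 0.000013545 = 0.000768049.
Half-width = 2.326·√0.000768049/1.017121 = 0.06338.
Interval: 0.39422 ± 0.06338 → (0.3308, 0.4576).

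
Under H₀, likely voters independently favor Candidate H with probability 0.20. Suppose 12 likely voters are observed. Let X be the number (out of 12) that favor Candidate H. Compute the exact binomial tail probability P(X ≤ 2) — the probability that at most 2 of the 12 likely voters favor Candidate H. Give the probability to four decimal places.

X is binomial with n = 12 and p = 0.20.
P(X ≤ 2) = C(12,0)·0.20^0·0.80^12 + C(12,1)·0.20^1·0.80^11 + C(12,2)·0.20^2·0.80^10.
= 0.068719 + 0.206158 + 0.283468 = 0.5583.

P = 0.5583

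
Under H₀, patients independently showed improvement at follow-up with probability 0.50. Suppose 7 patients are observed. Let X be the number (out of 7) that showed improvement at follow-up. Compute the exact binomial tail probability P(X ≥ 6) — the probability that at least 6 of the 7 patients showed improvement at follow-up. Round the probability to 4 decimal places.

P = 0.0625

X is binomial with n = 7 and p = 0.50.
P(X ≥ 6) = C(7,6)·0.50^6·0.50^1 + C(7,7)·0.50^7·0.50^0.
= 0.054688 + 0.007812 = 0.0625.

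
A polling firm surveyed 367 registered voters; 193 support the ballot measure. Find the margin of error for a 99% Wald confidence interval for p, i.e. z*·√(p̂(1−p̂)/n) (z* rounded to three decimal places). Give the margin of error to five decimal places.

The sample proportion is 193/367 = 0.52589.
SE = √(p̂(1−p̂)/n) = √(0.249330/367) = 0.026065.
The 99% critical value is z* = 2.576.
ME = 2.576·0.026065 = 0.06714.

ME = 0.06714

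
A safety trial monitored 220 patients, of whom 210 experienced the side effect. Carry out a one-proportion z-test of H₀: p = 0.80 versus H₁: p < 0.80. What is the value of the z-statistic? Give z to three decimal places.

Sample proportion p̂ = 210/220 = 0.95455.
Under H₀, SE = √(p₀(1−p₀)/n) = √(0.80·0.20/220) = √0.000727273 = 0.026968.
Test statistic: z = 0.15455/0.026968 = 5.731.

z = 5.731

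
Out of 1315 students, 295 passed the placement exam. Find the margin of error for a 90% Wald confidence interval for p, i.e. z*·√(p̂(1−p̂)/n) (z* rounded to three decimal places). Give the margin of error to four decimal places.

With x = 295 successes in n = 1315, p̂ = 0.22433.
Standard error of p̂: √(0.174009/1315) = √0.000132326 = 0.011503.
For 90% confidence, z* = 1.645.
Margin of error = z*·SE = 1.645 × 0.011503 = 0.0189.

ME = 0.0189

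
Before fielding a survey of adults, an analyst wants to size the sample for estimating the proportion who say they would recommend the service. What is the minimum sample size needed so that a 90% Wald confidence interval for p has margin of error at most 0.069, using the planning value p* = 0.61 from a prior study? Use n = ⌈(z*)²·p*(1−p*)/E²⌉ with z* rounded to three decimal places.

z* = 1.645 at the 90% level.
p*(1−p*) = 0.61·0.39 = 0.2379.
Required n before rounding: 2.706025 × 0.2379 / 0.069² = 135.216.
Rounding up, n = 136.

n = 136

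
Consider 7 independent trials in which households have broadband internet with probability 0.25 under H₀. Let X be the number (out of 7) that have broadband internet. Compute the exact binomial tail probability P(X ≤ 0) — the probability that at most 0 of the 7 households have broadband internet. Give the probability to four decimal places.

X is binomial with n = 7 and p = 0.25.
P(X ≤ 0) = C(7,0)·0.25^0·0.75^7.
= 0.133484 = 0.1335.

P = 0.1335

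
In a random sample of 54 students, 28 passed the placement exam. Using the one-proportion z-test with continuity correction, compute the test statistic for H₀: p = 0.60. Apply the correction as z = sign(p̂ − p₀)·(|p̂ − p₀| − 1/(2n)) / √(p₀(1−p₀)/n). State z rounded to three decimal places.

The sample proportion is 28/54 = 0.51852. p̂ − p₀ = -0.081481.
1/(2n) = 0.009259.
Corrected numerator: |-0.081481| − 0.009259 = 0.072222.
Under H₀, SE = √(p₀(1−p₀)/n) = √(0.60·0.40/54) = √0.004444444 = 0.066667.
z = (−)0.072222/0.066667 = -1.083.

z = -1.083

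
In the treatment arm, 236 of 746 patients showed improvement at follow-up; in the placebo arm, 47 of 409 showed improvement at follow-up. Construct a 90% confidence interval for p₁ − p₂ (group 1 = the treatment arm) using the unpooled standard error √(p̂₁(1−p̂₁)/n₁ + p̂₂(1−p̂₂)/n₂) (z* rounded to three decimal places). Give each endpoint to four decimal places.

(0.1633, 0.2396)

p̂₁ = 0.31635, p̂₂ = 0.11491, so the observed difference is 0.20144.
Unpooled SE = √(p̂₁(1−p̂₁)/n₁ + p̂₂(1−p̂₂)/n₂) = √(0.000289912 + 0.000248678) = 0.023208.
For 90% confidence, z* = 1.645. Margin of error = 0.03818.
So the interval runs from 0.1633 to 0.2396.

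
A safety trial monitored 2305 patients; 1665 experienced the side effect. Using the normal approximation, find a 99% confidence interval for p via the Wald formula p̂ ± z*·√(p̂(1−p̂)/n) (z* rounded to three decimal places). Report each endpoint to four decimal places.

(0.6983, 0.7464)

Sample proportion p̂ = 1665/2305 = 0.72234.
SE(p̂) = √(0.72234·0.27766/2305) = 0.009328.
The 99% critical value is z* = 2.576.
Margin of error: 2.576 × 0.009328 = 0.02403.
Interval: 0.72234 ± 0.02403 → (0.6983, 0.7464).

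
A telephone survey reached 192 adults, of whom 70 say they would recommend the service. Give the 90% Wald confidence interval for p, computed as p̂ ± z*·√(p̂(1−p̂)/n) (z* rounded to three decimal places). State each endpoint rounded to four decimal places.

(0.3074, 0.4217)

p̂ = 70/192 = 0.36458.
SE = √(p̂(1−p̂)/n) = √(0.231662/192) = 0.034736.
The 90% critical value is z* = 1.645.
Margin = 1.645·0.034736 = 0.05714.
Interval: 0.36458 ± 0.05714 → (0.3074, 0.4217).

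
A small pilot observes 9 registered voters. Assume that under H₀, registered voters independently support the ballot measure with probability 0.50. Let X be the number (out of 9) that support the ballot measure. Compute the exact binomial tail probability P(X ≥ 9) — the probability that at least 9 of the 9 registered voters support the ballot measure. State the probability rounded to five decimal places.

X is binomial with n = 9 and p = 0.50.
P(X ≥ 9) = C(9,9)·0.50^9·0.50^0.
= 0.001953 = 0.00195.

P = 0.00195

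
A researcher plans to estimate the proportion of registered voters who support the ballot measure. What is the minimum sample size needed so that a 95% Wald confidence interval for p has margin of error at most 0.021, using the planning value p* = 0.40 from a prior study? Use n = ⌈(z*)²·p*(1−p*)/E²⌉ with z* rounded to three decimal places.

For 95% confidence, z* = 1.960.
p*(1−p*) = 0.40·0.60 = 0.2400.
(z*)²·p*(1−p*)/E² = 3.841600·0.2400/0.000441 = 2090.667.
⌈2090.667⌉ = 2091.

n = 2091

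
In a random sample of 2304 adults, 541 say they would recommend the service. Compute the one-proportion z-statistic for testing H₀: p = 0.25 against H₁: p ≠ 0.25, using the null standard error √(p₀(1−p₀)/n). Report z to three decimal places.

z = -1.684

With x = 541 successes in n = 2304, p̂ = 0.23481.
Under H₀, SE = √(p₀(1−p₀)/n) = √(0.25·0.75/2304) = √0.000081380 = 0.009021.
z = (0.23481 − 0.25)/0.009021 = -0.01519/0.009021 = -1.684.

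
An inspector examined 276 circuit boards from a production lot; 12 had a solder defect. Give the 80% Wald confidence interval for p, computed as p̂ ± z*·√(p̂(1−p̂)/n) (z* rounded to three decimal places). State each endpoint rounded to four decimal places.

The sample proportion is 12/276 = 0.04348.
SE = √(p̂(1−p̂)/n) = √(0.041588/276) = 0.012275.
For 80% confidence, z* = 1.282.
Margin of error: 1.282 × 0.012275 = 0.01574.
Interval: 0.04348 ± 0.01574 → (0.0277, 0.0592).

(0.0277, 0.0592)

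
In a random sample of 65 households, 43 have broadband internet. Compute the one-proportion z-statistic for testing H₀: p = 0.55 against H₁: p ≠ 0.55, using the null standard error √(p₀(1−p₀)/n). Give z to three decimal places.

z = 1.808

Sample proportion p̂ = 43/65 = 0.66154.
Under H₀, SE = √(p₀(1−p₀)/n) = √(0.55·0.45/65) = √0.003807692 = 0.061707.
z = (p̂ − p₀)/SE = (0.66154 − 0.55)/0.061707 = 1.808.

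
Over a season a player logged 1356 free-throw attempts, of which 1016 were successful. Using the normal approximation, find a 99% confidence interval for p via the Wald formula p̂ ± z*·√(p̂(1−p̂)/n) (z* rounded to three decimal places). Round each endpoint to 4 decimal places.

(0.7189, 0.7796)

The sample proportion is 1016/1356 = 0.74926.
SE = √(p̂(1−p̂)/n) = √(0.187868/1356) = 0.011771.
z* = 2.576 at the 99% level.
Margin of error: 2.576 × 0.011771 = 0.03032.
So the interval runs from 0.7189 to 0.7796.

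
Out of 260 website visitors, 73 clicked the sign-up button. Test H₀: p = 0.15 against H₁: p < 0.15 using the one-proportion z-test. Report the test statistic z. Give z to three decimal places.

The sample proportion is 73/260 = 0.28077.
Null standard error: √(0.15·0.85/260) = √0.000490385 = 0.022145.
z = (p̂ − p₀)/SE = (0.28077 − 0.15)/0.022145 = 5.905.

z = 5.905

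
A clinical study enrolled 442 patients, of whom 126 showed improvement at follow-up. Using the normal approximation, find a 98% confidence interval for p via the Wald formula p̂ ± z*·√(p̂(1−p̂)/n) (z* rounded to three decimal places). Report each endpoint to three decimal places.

Sample proportion p̂ = 126/442 = 0.28507.
SE(p̂) = √(0.28507·0.71493/442) = 0.021473.
The 98% critical value is z* = 2.326.
Margin of error: 2.326 × 0.021473 = 0.04995.
CI: 0.28507 ± 0.04995 = (0.235, 0.335).

(0.235, 0.335)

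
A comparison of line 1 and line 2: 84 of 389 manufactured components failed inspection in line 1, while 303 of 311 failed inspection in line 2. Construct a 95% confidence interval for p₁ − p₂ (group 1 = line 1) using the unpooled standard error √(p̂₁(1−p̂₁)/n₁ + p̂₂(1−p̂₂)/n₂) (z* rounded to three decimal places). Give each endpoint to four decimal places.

(-0.8029, -0.7138)

p̂₁ = 0.21594, p̂₂ = 0.97428, so the observed difference is -0.75834.
SE = √(0.000435242 + 0.000080584) = √0.000515826 = 0.022712.
The 95% critical value is z* = 1.960. Margin of error = 0.04452.
CI: -0.75834 ± 0.04452 = (-0.8029, -0.7138).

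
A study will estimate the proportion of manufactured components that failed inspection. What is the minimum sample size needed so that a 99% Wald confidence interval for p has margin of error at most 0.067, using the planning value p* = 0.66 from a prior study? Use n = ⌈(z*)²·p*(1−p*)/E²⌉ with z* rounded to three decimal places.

n = 332

z* = 2.576 at the 99% level.
p*(1−p*) = 0.2244.
(z*)²·p*(1−p*)/E² = 6.635776·0.2244/0.004489 = 331.715.
Rounding up, n = 332.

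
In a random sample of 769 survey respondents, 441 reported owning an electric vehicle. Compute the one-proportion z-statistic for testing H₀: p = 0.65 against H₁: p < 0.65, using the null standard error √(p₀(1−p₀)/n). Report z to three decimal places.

With x = 441 successes in n = 769, p̂ = 0.57347.
SE₀ = √(0.65·0.35/769) = 0.017200.
z = (0.57347 − 0.65)/0.017200 = -0.07653/0.017200 = -4.449.

z = -4.449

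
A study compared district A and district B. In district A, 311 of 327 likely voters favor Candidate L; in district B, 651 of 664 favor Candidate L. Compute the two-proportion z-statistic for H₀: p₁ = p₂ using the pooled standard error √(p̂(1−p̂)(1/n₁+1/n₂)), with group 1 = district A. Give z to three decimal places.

Sample proportions: p̂₁ = 311/327 = 0.95107 and p̂₂ = 651/664 = 0.98042.
Pooling: p̂ = 962/991 = 0.97074.
SE = √[p̂(1−p̂)(1/n₁+1/n₂)] = √[0.97074·0.02926·(1/327+1/664)] ≈ 0.011387.
z = -0.02935/0.011387 = -2.578.

z = -2.578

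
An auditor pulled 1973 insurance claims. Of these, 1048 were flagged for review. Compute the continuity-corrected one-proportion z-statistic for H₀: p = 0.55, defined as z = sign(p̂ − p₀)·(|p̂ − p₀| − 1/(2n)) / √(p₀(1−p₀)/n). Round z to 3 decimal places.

z = -1.659

Sample proportion p̂ = 1048/1973 = 0.53117. p̂ − p₀ = -0.018829.
Continuity correction 1/(2n) = 1/3946 = 0.000253.
Corrected numerator: |-0.018829| − 0.000253 = 0.018576.
Null standard error: √(0.55·0.45/1973) = √0.000125443 = 0.011200.
z = (−)0.018576/0.011200 = -1.659.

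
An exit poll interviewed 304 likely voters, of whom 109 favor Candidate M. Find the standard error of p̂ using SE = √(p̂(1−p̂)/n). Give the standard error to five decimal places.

With x = 109 successes in n = 304, p̂ = 0.35855.
p̂(1−p̂) = 0.35855·0.64145 = 0.229992.
SE = √(0.229992/304) = 0.02751.

SE = 0.02751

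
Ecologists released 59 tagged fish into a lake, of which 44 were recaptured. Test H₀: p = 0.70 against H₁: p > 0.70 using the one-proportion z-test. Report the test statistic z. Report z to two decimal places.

With x = 44 successes in n = 59, p̂ = 0.74576.
SE₀ = √(0.70·0.30/59) = 0.059660.
Test statistic: z = 0.04576/0.059660 = 0.77.

z = 0.77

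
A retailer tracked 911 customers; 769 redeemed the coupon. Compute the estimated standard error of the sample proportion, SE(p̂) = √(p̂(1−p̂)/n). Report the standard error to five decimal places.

p̂ = 769/911 = 0.84413.
p̂(1−p̂) = 0.131575.
SE = √(0.131575/911) = 0.01202.

SE = 0.01202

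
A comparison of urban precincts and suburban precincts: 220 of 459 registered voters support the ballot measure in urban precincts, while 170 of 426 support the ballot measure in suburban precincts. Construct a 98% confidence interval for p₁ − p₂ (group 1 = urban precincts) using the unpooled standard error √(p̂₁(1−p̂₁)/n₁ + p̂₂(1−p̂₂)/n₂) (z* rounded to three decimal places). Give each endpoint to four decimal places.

p̂₁ = 220/459 = 0.47930, p̂₂ = 170/426 = 0.39906; p̂₁ − p̂₂ = 0.08024.
Unpooled SE = √(p̂₁(1−p̂₁)/n₁ + p̂₂(1−p̂₂)/n₂) = √(0.000543729 + 0.000562937) = 0.033267.
For 98% confidence, z* = 2.326. Margin = 2.326·0.033267 = 0.07738.
Interval: 0.08024 ± 0.07738 → (0.0029, 0.1576).

(0.0029, 0.1576)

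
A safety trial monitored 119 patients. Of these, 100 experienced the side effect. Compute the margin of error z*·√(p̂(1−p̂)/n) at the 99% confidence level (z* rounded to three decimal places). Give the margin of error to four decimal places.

Sample proportion p̂ = 100/119 = 0.84034.
SE(p̂) = √(0.84034·0.15966/119) = 0.033578.
z* = 2.576 at the 99% level.
Margin of error = z*·SE = 2.576 × 0.033578 = 0.0865.

ME = 0.0865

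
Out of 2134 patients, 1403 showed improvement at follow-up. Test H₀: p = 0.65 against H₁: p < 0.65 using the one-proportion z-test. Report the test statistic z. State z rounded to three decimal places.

z = 0.722

The sample proportion is 1403/2134 = 0.65745.
Null standard error: √(0.65·0.35/2134) = √0.000106607 = 0.010325.
Test statistic: z = 0.00745/0.010325 = 0.722.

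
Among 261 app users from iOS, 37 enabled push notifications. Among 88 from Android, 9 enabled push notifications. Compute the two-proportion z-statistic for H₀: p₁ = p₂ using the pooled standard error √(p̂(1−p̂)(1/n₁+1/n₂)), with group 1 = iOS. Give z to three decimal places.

z = 0.947

p̂₁ = 37/261 = 0.14176, p̂₂ = 9/88 = 0.10227.
Pooled p̂ = (37+9)/(261+88) = 46/349 = 0.13181.
SE = √[p̂(1−p̂)(1/n₁+1/n₂)] = √[0.13181·0.86819·(1/261+1/88)] ≈ 0.041699.
z = (p̂₁ − p̂₂)/SE = (0.14176 − 0.10227)/0.041699 = 0.03949/0.041699 = 0.947.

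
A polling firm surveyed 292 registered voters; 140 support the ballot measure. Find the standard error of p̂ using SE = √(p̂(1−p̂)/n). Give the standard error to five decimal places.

The sample proportion is 140/292 = 0.47945.
p̂(1−p̂) = 0.249578.
SE = √(0.249578/292) = 0.02924.

SE = 0.02924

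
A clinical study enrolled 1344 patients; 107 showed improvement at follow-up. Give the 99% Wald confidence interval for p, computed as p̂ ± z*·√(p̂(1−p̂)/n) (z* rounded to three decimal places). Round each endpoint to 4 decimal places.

The sample proportion is 107/1344 = 0.07961.
Standard error of p̂: √(0.073275/1344) = √0.000054520 = 0.007384.
z* = 2.576 at the 99% level.
Margin = 2.576·0.007384 = 0.01902.
CI: 0.07961 ± 0.01902 = (0.0606, 0.0986).

(0.0606, 0.0986)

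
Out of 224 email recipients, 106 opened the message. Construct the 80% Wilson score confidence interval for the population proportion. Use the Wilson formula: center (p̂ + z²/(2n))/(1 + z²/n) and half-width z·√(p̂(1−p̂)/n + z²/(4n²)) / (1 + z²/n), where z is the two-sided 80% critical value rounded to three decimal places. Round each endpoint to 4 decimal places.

Here p̂ = 106/224 = 0.47321 and z = 1.282 (z² = 1.643524).
1 + z²/n = 1.007337.
Adjusted center: (0.47321 + z²/(2n))/1.007337 = 0.47341.
Radicand: p̂(1−p̂)/n + z²/(4n²) = 0.001112868 + 0.000008189 = 0.001121057.
Half-width = z·√(radicand)/denom = 1.282·0.033482/1.007337 = 0.04261.
CI: 0.47341 ± 0.04261 = (0.4308, 0.5160).

(0.4308, 0.5160)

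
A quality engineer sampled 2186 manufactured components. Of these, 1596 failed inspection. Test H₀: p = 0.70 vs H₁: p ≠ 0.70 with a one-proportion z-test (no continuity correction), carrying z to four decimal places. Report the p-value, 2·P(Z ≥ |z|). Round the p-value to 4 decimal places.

With x = 1596 successes in n = 2186, p̂ = 0.73010.
Under H₀, SE = √(p₀(1−p₀)/n) = √(0.70·0.30/2186) = √0.000096066 = 0.009801.
Test statistic (full precision, shown to 4 dp): z = (1596/2186 − 0.70)/SE₀ ≈ 3.0711.
p-value = 2·P(Z ≥ |z|) with z = 3.0711 → 0.0021.

p-value = 0.0021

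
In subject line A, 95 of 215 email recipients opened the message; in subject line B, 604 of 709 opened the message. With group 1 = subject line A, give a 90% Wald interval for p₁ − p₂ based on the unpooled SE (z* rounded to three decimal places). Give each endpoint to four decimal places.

p̂₁ = 95/215 = 0.44186, p̂₂ = 604/709 = 0.85190; p̂₁ − p̂₂ = -0.41004.
SE = √(0.001147069 + 0.000177946) = √0.001325015 = 0.036401.
z* = 1.645 at the 90% level. Margin of error = 0.05988.
Interval: -0.41004 ± 0.05988 → (-0.4699, -0.3502).

(-0.4699, -0.3502)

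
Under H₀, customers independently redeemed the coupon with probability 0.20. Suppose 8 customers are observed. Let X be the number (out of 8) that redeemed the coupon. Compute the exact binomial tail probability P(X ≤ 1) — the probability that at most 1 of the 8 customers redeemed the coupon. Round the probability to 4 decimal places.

P = 0.5033

X ~ Binomial(n=8, p=0.20).
P(X ≤ 1) = C(8,0)·0.20^0·0.80^8 + C(8,1)·0.20^1·0.80^7.
= 0.167772 + 0.335544 = 0.5033.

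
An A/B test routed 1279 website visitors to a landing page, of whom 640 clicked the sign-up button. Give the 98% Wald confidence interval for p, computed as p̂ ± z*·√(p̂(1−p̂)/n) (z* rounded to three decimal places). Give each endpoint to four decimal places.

Sample proportion p̂ = 640/1279 = 0.50039.
Standard error of p̂: √(0.250000/1279) = √0.000195465 = 0.013981.
For 98% confidence, z* = 2.326.
Margin = 2.326·0.013981 = 0.03252.
CI: 0.50039 ± 0.03252 = (0.4679, 0.5329).

(0.4679, 0.5329)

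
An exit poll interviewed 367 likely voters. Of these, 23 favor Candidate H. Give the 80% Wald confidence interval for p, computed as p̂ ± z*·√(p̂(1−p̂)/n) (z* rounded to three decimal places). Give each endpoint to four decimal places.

The sample proportion is 23/367 = 0.06267.
Standard error of p̂: √(0.058743/367) = √0.000160062 = 0.012652.
For 80% confidence, z* = 1.282.
Margin = 1.282·0.012652 = 0.01622.
CI: 0.06267 ± 0.01622 = (0.0465, 0.0789).

(0.0465, 0.0789)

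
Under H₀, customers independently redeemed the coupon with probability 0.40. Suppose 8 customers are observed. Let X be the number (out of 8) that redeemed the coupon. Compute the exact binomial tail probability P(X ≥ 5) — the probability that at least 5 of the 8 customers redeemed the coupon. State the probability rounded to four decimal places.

P = 0.1737

X ~ Binomial(n=8, p=0.40).
P(X ≥ 5) = C(8,5)·0.40^5·0.60^3 + C(8,6)·0.40^6·0.60^2 + C(8,7)·0.40^7·0.60^1 + C(8,8)·0.40^8·0.60^0.
= 0.123863 + 0.041288 + 0.007864 + 0.000655 = 0.1737.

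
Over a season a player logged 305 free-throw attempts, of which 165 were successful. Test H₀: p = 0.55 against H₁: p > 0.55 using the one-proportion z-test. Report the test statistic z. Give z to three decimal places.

z = -0.317

The sample proportion is 165/305 = 0.54098.
Null standard error: √(0.55·0.45/305) = √0.000811475 = 0.028486.
z = (p̂ − p₀)/SE = (0.54098 − 0.55)/0.028486 = -0.317.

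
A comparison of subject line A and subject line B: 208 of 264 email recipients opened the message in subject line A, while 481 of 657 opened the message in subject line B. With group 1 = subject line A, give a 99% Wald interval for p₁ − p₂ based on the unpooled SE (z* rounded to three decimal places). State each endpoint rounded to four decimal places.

(-0.0229, 0.1344)

p̂₁ = 0.78788, p̂₂ = 0.73212, so the observed difference is 0.05576.
Unpooled SE = √(p̂₁(1−p̂₁)/n₁ + p̂₂(1−p̂₂)/n₂) = √(0.000633052 + 0.000298512) = 0.030522.
For 99% confidence, z* = 2.576. Margin of error = 0.07862.
So the interval runs from -0.0229 to 0.1344.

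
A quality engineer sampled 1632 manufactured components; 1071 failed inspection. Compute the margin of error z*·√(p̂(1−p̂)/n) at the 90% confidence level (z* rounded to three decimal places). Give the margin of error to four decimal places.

p̂ = 1071/1632 = 0.65625.
Standard error of p̂: √(0.225586/1632) = √0.000138227 = 0.011757.
For 90% confidence, z* = 1.645.
ME = 1.645·0.011757 = 0.0193.

ME = 0.0193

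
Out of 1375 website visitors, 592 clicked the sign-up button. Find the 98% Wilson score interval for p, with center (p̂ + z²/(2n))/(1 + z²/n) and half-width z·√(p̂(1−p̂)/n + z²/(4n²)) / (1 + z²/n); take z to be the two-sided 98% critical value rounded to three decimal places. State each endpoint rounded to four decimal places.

(0.3998, 0.4618)

Here p̂ = 592/1375 = 0.43055 and z = 2.326 (z² = 5.410276).
Denominator 1 + z²/n = 1 + 5.410276/1375 = 1.003935.
Center = (0.43055 + 0.001967)/1.003935 = 0.43082.
Radicand: p̂(1−p̂)/n + z²/(4n²) = 0.000178310 + 0.000000715 = 0.000179025.
Half-width = 2.326·√0.000179025/1.003935 = 0.03100.
So the interval runs from 0.3998 to 0.4618.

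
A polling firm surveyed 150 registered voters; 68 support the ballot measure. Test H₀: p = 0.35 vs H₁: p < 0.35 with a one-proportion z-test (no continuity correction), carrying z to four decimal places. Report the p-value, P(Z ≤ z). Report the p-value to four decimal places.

p-value = 0.9960

The sample proportion is 68/150 = 0.45333.
Under H₀, SE = √(p₀(1−p₀)/n) = √(0.35·0.65/150) = √0.001516667 = 0.038944.
z = (p̂ − p₀)/SE = (68/150 − 0.35)/0.038944 ≈ 2.6534.
From the standard normal, P(Z ≤ z) = 0.9960.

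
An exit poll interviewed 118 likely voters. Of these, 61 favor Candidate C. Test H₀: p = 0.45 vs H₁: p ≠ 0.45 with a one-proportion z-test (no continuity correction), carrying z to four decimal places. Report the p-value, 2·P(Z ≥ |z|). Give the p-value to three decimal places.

p-value = 0.144

The sample proportion is 61/118 = 0.51695.
SE₀ = √(0.45·0.55/118) = 0.045798.
Test statistic (full precision, shown to 4 dp): z = (61/118 − 0.45)/SE₀ ≈ 1.4618.
p-value = 2·P(Z ≥ |z|) with z = 1.4618 → 0.144.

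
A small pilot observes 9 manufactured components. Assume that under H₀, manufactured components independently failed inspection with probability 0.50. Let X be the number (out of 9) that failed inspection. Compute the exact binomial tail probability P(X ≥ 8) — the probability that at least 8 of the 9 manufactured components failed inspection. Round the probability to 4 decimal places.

P = 0.0195

X is binomial with n = 9 and p = 0.50.
P(X ≥ 8) = C(9,8)·0.50^8·0.50^1 + C(9,9)·0.50^9·0.50^0.
= 0.017578 + 0.001953 = 0.0195.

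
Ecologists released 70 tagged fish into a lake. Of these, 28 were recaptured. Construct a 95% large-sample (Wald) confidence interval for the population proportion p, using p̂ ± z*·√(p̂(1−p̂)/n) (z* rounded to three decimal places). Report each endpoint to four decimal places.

With x = 28 successes in n = 70, p̂ = 0.40000.
Standard error of p̂: √(0.240000/70) = √0.003428571 = 0.058554.
z* = 1.960 at the 95% level.
Margin of error: 1.960 × 0.058554 = 0.11477.
So the interval runs from 0.2852 to 0.5148.

(0.2852, 0.5148)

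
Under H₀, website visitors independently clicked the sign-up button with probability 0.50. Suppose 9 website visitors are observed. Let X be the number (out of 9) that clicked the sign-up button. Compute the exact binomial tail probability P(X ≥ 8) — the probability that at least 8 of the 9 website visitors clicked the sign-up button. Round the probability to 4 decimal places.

P = 0.0195

X is binomial with n = 9 and p = 0.50.
P(X ≥ 8) = C(9,8)·0.50^8·0.50^1 + C(9,9)·0.50^9·0.50^0.
= 0.017578 + 0.001953 = 0.0195.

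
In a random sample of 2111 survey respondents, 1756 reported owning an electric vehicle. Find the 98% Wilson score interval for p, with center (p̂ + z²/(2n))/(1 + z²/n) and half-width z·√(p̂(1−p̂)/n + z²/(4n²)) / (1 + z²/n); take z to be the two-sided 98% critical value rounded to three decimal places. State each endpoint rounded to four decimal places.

(0.8121, 0.8499)

Here p̂ = 1756/2111 = 0.83183 and z = 2.326 (z² = 5.410276).
Denominator 1 + z²/n = 1 + 5.410276/2111 = 1.002563.
Center = (0.83183 + 0.001281)/1.002563 = 0.83098.
Radicand: p̂(1−p̂)/n + z²/(4n²) = 0.000066266 + 0.000000304 = 0.000066570.
Half-width = z·√(radicand)/denom = 2.326·0.008159/1.002563 = 0.01893.
Interval: 0.83098 ± 0.01893 → (0.8121, 0.8499).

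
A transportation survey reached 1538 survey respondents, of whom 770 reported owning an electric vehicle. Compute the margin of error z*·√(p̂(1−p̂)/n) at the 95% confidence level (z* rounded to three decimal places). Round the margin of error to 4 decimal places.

p̂ = 770/1538 = 0.50065.
SE(p̂) = √(0.50065·0.49935/1538) = 0.012749.
The 95% critical value is z* = 1.960.
Margin of error = z*·SE = 1.960 × 0.012749 = 0.0250.

ME = 0.0250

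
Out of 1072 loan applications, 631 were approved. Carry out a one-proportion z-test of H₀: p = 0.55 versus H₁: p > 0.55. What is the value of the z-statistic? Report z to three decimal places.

With x = 631 successes in n = 1072, p̂ = 0.58862.
Null standard error: √(0.55·0.45/1072) = √0.000230877 = 0.015195.
Test statistic: z = 0.03862/0.015195 = 2.542.

z = 2.542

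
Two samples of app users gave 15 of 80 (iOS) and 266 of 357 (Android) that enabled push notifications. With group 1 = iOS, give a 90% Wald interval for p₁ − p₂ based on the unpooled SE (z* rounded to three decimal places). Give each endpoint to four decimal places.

p̂₁ = 15/80 = 0.18750, p̂₂ = 266/357 = 0.74510; p̂₁ − p̂₂ = -0.55760.
Unpooled SE = √(p̂₁(1−p̂₁)/n₁ + p̂₂(1−p̂₂)/n₂) = √(0.001904297 + 0.000532008) = 0.049359.
For 90% confidence, z* = 1.645. Margin = 1.645·0.049359 = 0.08120.
So the interval runs from -0.6388 to -0.4764.

(-0.6388, -0.4764)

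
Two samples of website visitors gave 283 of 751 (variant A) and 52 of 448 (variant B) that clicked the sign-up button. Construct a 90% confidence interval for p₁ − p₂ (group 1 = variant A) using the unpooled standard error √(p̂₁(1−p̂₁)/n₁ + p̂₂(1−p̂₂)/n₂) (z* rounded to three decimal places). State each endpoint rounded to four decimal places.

p̂₁ = 283/751 = 0.37683, p̂₂ = 52/448 = 0.11607; p̂₁ − p̂₂ = 0.26076.
SE = √(0.000312689 + 0.000229015) = √0.000541704 = 0.023275.
z* = 1.645 at the 90% level. Margin = 1.645·0.023275 = 0.03829.
Interval: 0.26076 ± 0.03829 → (0.2225, 0.2990).

(0.2225, 0.2990)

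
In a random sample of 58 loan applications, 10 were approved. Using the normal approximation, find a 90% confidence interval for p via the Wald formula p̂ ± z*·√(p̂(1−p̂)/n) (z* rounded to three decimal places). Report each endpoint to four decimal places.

(0.0908, 0.2540)

Sample proportion p̂ = 10/58 = 0.17241.
Standard error of p̂: √(0.142687/58) = √0.002460125 = 0.049600.
The 90% critical value is z* = 1.645.
Margin of error: 1.645 × 0.049600 = 0.08159.
So the interval runs from 0.0908 to 0.2540.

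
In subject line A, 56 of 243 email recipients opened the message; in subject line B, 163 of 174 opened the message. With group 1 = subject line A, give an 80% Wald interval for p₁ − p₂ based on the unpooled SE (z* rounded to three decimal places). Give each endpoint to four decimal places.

p̂₁ = 0.23045, p̂₂ = 0.93678, so the observed difference is -0.70633.
Unpooled SE = √(p̂₁(1−p̂₁)/n₁ + p̂₂(1−p̂₂)/n₂) = √(0.000729812 + 0.000340355) = 0.032713.
For 80% confidence, z* = 1.282. Margin = 1.282·0.032713 = 0.04194.
CI: -0.70633 ± 0.04194 = (-0.7483, -0.6644).

(-0.7483, -0.6644)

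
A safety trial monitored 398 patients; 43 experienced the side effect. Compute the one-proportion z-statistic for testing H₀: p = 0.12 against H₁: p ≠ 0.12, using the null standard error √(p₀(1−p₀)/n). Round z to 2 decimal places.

The sample proportion is 43/398 = 0.10804.
Null standard error: √(0.12·0.88/398) = √0.000265327 = 0.016289.
z = (0.10804 − 0.12)/0.016289 = -0.01196/0.016289 = -0.73.

z = -0.73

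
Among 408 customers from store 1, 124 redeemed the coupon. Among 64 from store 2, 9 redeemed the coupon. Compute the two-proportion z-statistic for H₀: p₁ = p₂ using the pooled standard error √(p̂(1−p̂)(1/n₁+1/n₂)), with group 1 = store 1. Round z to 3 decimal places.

Sample proportions: p̂₁ = 124/408 = 0.30392 and p̂₂ = 9/64 = 0.14062.
Pooled p̂ = (124+9)/(408+64) = 133/472 = 0.28178.
Pooled SE = √[0.2023799·0.01807598] ≈ 0.060483.
z = (p̂₁ − p̂₂)/SE = (0.30392 − 0.14062)/0.060483 = 0.16330/0.060483 = 2.700.

z = 2.700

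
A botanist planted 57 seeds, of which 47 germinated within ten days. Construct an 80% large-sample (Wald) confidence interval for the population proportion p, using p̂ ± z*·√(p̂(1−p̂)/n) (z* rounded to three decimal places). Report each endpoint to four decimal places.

(0.7600, 0.8891)

The sample proportion is 47/57 = 0.82456.
SE = √(p̂(1−p̂)/n) = √(0.144660/57) = 0.050378.
The 80% critical value is z* = 1.282.
Margin of error: 1.282 × 0.050378 = 0.06458.
Interval: 0.82456 ± 0.06458 → (0.7600, 0.8891).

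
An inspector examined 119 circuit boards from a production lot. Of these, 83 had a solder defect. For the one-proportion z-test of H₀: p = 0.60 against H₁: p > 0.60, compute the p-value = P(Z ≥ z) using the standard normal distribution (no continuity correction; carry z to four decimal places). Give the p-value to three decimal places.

p-value = 0.015

The sample proportion is 83/119 = 0.69748.
Under H₀, SE = √(p₀(1−p₀)/n) = √(0.60·0.40/119) = √0.002016807 = 0.044909.
Test statistic (full precision, shown to 4 dp): z = (83/119 − 0.60)/SE₀ ≈ 2.1706.
From the standard normal, P(Z ≥ z) = 0.015.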